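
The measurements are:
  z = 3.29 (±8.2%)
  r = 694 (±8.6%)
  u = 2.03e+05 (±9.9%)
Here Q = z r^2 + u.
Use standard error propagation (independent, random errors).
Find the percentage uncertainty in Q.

16.9%

Let p = z·r^2 = 1.58e+06. δp/p = √((1·δz/z)² + (2·δr/r)²) = √(0.00672 + 0.0296) = 0.191, so δp = 3.02e+05.
Q = p + u: δQ = √(δp² + δu²) = √(9.12e+10 + 4.04e+08) = 3.03e+05
Q = 1.79e+06, so δQ/Q = 3.03e+05/1.79e+06 = 0.169.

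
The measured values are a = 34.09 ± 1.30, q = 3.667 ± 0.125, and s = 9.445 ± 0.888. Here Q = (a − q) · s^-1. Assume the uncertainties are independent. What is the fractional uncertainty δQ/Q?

Let u = a − q = 30.42. δu = √(δa² + δq²) = √(1.69 + 0.0156) = 1.31, so δu/u = 0.0429.
Q is then a monomial in u, s:
δQ/Q = √((δu/u)² + (-1·δs/s)²) = √(0.00184 + 0.00884) = 0.103

0.103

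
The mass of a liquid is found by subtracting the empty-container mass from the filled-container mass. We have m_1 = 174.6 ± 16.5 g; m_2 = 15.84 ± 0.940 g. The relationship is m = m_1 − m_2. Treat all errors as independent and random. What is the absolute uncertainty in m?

16.5 g

Sums and differences: (δm)² = Σ (cᵢ δxᵢ)².
  (δm_1)² = 272;  (δm_2)² = 0.884
δm = √(273) = 16.5 g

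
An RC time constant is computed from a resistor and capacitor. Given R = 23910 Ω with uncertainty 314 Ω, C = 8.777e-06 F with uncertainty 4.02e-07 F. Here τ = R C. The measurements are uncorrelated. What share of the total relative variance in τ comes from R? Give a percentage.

(δτ/τ)² = (1·δR/R)² + (1·δC/C)²
  R term: (1×0.0131)² = 0.000172
  C term: (1×0.0458)² = 0.00210
Total = 0.00227. Share from R = 0.000172/0.00227 = 0.0760.

7.60%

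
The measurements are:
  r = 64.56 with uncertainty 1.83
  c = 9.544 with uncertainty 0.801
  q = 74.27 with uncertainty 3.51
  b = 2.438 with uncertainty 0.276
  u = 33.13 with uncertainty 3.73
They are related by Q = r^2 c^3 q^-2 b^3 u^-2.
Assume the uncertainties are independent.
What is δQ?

4.26

Products/powers → add relative errors in quadrature, weighted by exponent:
  (2·δr/r)² = (2×0.0283)² = 0.00321;  (3·δc/c)² = (3×0.0839)² = 0.0634;  (-2·δq/q)² = (-2×0.0473)² = 0.00893;  (3·δb/b)² = (3×0.113)² = 0.115;  (-2·δu/u)² = (-2×0.113)² = 0.0507
δQ/Q = √(0.242) = 0.492
Q = 8.673, so δQ = 0.492 × 8.673 = 4.26.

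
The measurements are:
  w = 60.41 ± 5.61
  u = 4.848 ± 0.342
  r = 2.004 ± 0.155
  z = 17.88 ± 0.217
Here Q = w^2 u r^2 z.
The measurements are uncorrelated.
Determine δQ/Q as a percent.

Since Q is a product/quotient, work with relative uncertainties:
  (2·δw/w)² = (2×0.0929)² = 0.0345;  (1·δu/u)² = (1×0.0705)² = 0.00498;  (2·δr/r)² = (2×0.0773)² = 0.0239;  (1·δz/z)² = (1×0.0121)² = 0.000147
δQ/Q = √(0.0635) = 0.252

25.2%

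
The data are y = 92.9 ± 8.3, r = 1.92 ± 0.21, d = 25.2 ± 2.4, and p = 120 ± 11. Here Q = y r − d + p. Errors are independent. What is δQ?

27.6

Let w = y·r = 178. δw/w = √((1·δy/y)² + (1·δr/r)²) = √(0.00798 + 0.0120) = 0.141, so δw = 25.2.
Q = w − d + p: δQ = √(δw² + δd² + δp²) = √(635 + 5.76 + 121) = 27.6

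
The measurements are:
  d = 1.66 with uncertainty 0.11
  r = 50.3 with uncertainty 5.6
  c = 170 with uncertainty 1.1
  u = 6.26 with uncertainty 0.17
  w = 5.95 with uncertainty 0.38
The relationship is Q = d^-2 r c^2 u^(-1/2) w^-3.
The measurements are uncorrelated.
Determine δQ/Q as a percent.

Products/powers → add relative errors in quadrature, weighted by exponent:
  (-2·δd/d)² = (-2×0.0663)² = 0.0176;  (1·δr/r)² = (1×0.111)² = 0.0124;  (2·δc/c)² = (2×0.00647)² = 0.000167;  (−½·δu/u)² = (-0.5×0.0272)² = 0.000184;  (-3·δw/w)² = (-3×0.0639)² = 0.0367
δQ/Q = √(0.0670) = 0.259

25.9%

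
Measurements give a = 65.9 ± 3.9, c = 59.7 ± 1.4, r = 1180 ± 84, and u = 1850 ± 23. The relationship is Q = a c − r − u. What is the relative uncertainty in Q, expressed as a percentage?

29.3%

Let p = a·c = 3930. δp/p = √((1·δa/a)² + (1·δc/c)²) = √(0.00350 + 0.000550) = 0.0637, so δp = 250.
Q = p − r − u: δQ = √(δp² + δr² + δu²) = √(62700 + 7060 + 529) = 265
Q = 904, so δQ/Q = 265/904 = 0.293.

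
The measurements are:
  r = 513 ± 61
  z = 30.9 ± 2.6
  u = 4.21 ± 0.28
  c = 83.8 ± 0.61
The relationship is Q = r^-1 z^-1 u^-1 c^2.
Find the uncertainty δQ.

0.0169

Q is a product of powers, so relative uncertainties combine in quadrature:
  (-1·δr/r)² = (-1×0.119)² = 0.0141;  (-1·δz/z)² = (-1×0.0841)² = 0.00708;  (-1·δu/u)² = (-1×0.0665)² = 0.00442;  (2·δc/c)² = (2×0.00728)² = 0.000212
δQ/Q = √(0.0259) = 0.161
Q = 0.105, so δQ = 0.161 × 0.105 = 0.0169.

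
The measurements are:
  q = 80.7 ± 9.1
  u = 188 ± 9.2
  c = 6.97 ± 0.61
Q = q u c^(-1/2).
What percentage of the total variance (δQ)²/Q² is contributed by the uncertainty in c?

(δQ/Q)² = (1·δq/q)² + (1·δu/u)² + (−½·δc/c)²
  q term: (1×0.113)² = 0.0127
  u term: (1×0.0489)² = 0.00239
  c term: (-0.5×0.0875)² = 0.00191
Total = 0.0170. Share from c = 0.00191/0.0170 = 0.112.

11.2%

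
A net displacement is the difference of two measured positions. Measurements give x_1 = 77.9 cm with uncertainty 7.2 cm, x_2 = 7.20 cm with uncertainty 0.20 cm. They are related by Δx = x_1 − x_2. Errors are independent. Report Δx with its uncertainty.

Δx is a linear combination, so absolute uncertainties add in quadrature:
  (δx_1)² = 51.8;  (δx_2)² = 0.0400
δΔx = √(51.9) = 7.20 cm
Δx = 70.7 cm.

70.7 ± 7.20 cm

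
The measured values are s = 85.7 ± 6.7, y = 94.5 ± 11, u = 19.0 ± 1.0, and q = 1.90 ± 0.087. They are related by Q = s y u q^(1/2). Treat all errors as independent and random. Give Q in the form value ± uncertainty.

(2.12 ± 0.321) × 10^5

Each factor contributes (exponent × relative error)² to (δQ/Q)²:
  (1·δs/s)² = (1×0.0782)² = 0.00611;  (1·δy/y)² = (1×0.116)² = 0.0135;  (1·δu/u)² = (1×0.0526)² = 0.00277;  (½·δq/q)² = (0.5×0.0458)² = 0.000524
δQ/Q = √(0.0230) = 0.152
Q = 2.12e+05, so δQ = 0.152 × 2.12e+05 = 32100.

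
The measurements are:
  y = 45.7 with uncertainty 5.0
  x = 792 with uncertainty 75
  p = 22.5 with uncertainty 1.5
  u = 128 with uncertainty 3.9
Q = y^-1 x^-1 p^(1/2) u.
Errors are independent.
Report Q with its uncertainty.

Each factor contributes (exponent × relative error)² to (δQ/Q)²:
  (-1·δy/y)² = (-1×0.109)² = 0.0120;  (-1·δx/x)² = (-1×0.0947)² = 0.00897;  (½·δp/p)² = (0.5×0.0667)² = 0.00111;  (1·δu/u)² = (1×0.0305)² = 0.000928
δQ/Q = √(0.0230) = 0.152
Q = 0.0168, so δQ = 0.152 × 0.0168 = 0.00254.

0.0168 ± 0.00254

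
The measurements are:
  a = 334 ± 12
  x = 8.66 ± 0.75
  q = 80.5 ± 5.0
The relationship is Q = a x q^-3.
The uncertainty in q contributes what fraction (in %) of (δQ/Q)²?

(δQ/Q)² = (1·δa/a)² + (1·δx/x)² + (-3·δq/q)²
  a term: (1×0.0359)² = 0.00129
  x term: (1×0.0866)² = 0.00750
  q term: (-3×0.0621)² = 0.0347
Total = 0.0435. Share from q = 0.0347/0.0435 = 0.798.

79.8%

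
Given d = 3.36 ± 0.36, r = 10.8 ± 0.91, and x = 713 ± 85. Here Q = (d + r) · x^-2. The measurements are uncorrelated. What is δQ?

Let u = d + r = 14.2. δu = √(δd² + δr²) = √(0.130 + 0.828) = 0.979, so δu/u = 0.0691.
Q is then a monomial in u, x:
δQ/Q = √((δu/u)² + (-2·δx/x)²) = √(0.00478 + 0.0568) = 0.248
Q = 2.79e-05, so δQ = 0.248 × 2.79e-05 = 6.91e-06.

6.91e-06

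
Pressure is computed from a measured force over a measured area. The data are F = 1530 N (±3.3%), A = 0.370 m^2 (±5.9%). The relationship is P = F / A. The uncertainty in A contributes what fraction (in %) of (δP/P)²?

(δP/P)² = (1·δF/F)² + (-1·δA/A)²
  F term: (1×0.0330)² = 0.00109
  A term: (-1×0.0590)² = 0.00348
Total = 0.00457. Share from A = 0.00348/0.00457 = 0.762.

76.2%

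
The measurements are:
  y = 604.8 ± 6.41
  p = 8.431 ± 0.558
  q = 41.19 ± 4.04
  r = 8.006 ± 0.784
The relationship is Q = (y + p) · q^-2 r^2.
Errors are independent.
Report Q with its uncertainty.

Let u = y + p = 613.2. δu = √(δy² + δp²) = √(41.1 + 0.311) = 6.43, so δu/u = 0.0105.
Q is then a monomial in u, q, r:
δQ/Q = √((δu/u)² + (-2·δq/q)² + (2·δr/r)²) = √(0.000110 + 0.0385 + 0.0384) = 0.277
Q = 23.17, so δQ = 0.277 × 23.17 = 6.43.

23.17 ± 6.43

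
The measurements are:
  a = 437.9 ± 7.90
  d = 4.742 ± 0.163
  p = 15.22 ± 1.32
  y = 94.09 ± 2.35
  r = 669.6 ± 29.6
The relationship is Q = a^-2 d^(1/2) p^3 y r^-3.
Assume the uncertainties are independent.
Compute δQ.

3.71e-09

Relative error in a monomial: (δQ/Q)² = Σ (nᵢ · δxᵢ/xᵢ)².
  (-2·δa/a)² = (-2×0.0180)² = 0.00130;  (½·δd/d)² = (0.5×0.0344)² = 0.000295;  (3·δp/p)² = (3×0.0867)² = 0.0677;  (1·δy/y)² = (1×0.0250)² = 0.000624;  (-3·δr/r)² = (-3×0.0442)² = 0.0176
δQ/Q = √(0.0875) = 0.296
Q = 1.255e-08, so δQ = 0.296 × 1.255e-08 = 3.71e-09.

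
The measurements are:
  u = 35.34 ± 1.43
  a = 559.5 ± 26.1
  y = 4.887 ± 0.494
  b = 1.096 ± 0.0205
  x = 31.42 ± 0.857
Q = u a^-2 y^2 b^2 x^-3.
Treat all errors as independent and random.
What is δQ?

2.54e-08

Products/powers → add relative errors in quadrature, weighted by exponent:
  (1·δu/u)² = (1×0.0405)² = 0.00164;  (-2·δa/a)² = (-2×0.0466)² = 0.00870;  (2·δy/y)² = (2×0.101)² = 0.0409;  (2·δb/b)² = (2×0.0187)² = 0.00140;  (-3·δx/x)² = (-3×0.0273)² = 0.00670
δQ/Q = √(0.0593) = 0.244
Q = 1.044e-07, so δQ = 0.244 × 1.044e-07 = 2.54e-08.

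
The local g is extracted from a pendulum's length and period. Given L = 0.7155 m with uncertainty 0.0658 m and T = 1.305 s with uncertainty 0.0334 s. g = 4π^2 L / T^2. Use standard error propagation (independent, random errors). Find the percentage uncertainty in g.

10.5%

Each factor contributes (exponent × relative error)² to (δg/g)²:
  (1·δL/L)² = (1×0.0920)² = 0.00846;  (-2·δT/T)² = (-2×0.0256)² = 0.00262
δg/g = √(0.0111) = 0.105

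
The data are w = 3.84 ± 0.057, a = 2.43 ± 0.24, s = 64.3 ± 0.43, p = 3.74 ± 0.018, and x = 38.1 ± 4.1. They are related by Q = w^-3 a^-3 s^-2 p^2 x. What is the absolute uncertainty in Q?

Relative error in a monomial: (δQ/Q)² = Σ (nᵢ · δxᵢ/xᵢ)².
  (-3·δw/w)² = (-3×0.0148)² = 0.00198;  (-3·δa/a)² = (-3×0.0988)² = 0.0878;  (-2·δs/s)² = (-2×0.00669)² = 0.000179;  (2·δp/p)² = (2×0.00481)² = 9.27e-05;  (1·δx/x)² = (1×0.108)² = 0.0116
δQ/Q = √(0.102) = 0.319
Q = 0.000159, so δQ = 0.319 × 0.000159 = 5.06e-05.

5.06e-05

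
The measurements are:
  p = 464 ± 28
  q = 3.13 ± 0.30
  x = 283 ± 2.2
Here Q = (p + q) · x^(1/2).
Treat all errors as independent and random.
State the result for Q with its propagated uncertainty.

Let u = p + q = 467. δu = √(δp² + δq²) = √(784 + 0.0900) = 28.0, so δu/u = 0.0599.
Q is then a monomial in u, x:
δQ/Q = √((δu/u)² + (½·δx/x)²) = √(0.00359 + 1.51e-05) = 0.0601
Q = 7860, so δQ = 0.0601 × 7860 = 472.

7860 ± 472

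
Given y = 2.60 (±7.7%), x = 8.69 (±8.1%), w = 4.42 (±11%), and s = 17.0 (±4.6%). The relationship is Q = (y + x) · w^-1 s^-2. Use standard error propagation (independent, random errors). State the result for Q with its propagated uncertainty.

Let u = y + x = 11.3. δu = √(δy² + δx²) = √(0.0401 + 0.495) = 0.732, so δu/u = 0.0648.
Q is then a monomial in u, w, s:
δQ/Q = √((δu/u)² + (-1·δw/w)² + (-2·δs/s)²) = √(0.00420 + 0.0121 + 0.00846) = 0.157
Q = 0.00884, so δQ = 0.157 × 0.00884 = 0.00139.

0.00884 ± 0.00139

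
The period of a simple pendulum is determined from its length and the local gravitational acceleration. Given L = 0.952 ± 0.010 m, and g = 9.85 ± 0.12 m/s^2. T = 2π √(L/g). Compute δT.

Products/powers → add relative errors in quadrature, weighted by exponent:
  (½·δL/L)² = (0.5×0.0105)² = 2.76e-05;  (−½·δg/g)² = (-0.5×0.0122)² = 3.71e-05
δT/T = √(6.47e-05) = 0.00804
T = 1.95 s, so δT = 0.00804 × 1.95 = 0.0157 s.

0.0157 s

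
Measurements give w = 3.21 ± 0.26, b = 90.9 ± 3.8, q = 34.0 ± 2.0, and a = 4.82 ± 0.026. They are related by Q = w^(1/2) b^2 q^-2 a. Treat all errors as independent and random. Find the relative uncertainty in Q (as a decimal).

Products/powers → add relative errors in quadrature, weighted by exponent:
  (½·δw/w)² = (0.5×0.0810)² = 0.00164;  (2·δb/b)² = (2×0.0418)² = 0.00699;  (-2·δq/q)² = (-2×0.0588)² = 0.0138;  (1·δa/a)² = (1×0.00539)² = 2.91e-05
δQ/Q = √(0.0225) = 0.150

0.150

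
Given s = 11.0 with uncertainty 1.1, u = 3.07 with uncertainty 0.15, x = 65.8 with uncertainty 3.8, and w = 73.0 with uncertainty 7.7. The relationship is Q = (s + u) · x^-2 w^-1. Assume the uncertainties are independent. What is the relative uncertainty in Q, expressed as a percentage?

Let h = s + u = 14.1. δh = √(δs² + δu²) = √(1.21 + 0.0225) = 1.11, so δh/h = 0.0789.
Q is then a monomial in h, x, w:
δQ/Q = √((δh/h)² + (-2·δx/x)² + (-1·δw/w)²) = √(0.00623 + 0.0133 + 0.0111) = 0.175

17.5%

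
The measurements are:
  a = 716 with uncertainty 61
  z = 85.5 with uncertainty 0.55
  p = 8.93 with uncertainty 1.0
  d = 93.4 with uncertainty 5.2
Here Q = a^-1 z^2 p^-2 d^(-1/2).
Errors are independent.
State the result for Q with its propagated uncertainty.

Each factor contributes (exponent × relative error)² to (δQ/Q)²:
  (-1·δa/a)² = (-1×0.0852)² = 0.00726;  (2·δz/z)² = (2×0.00643)² = 0.000166;  (-2·δp/p)² = (-2×0.112)² = 0.0502;  (−½·δd/d)² = (-0.5×0.0557)² = 0.000775
δQ/Q = √(0.0584) = 0.242
Q = 0.0132, so δQ = 0.242 × 0.0132 = 0.00320.

0.0132 ± 0.00320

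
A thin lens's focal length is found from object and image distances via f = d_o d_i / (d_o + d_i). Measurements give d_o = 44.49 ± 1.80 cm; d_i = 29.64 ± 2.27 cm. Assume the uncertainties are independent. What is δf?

∂f/∂d_o = (d_i/(d_o+d_i))² = 0.160;  ∂f/∂d_i = (d_o/(d_o+d_i))² = 0.360
δf = √((∂f/∂d_o · δd_o)² + (∂f/∂d_i · δd_i)²) = √(0.0828 + 0.669) = 0.867 cm

0.867 cm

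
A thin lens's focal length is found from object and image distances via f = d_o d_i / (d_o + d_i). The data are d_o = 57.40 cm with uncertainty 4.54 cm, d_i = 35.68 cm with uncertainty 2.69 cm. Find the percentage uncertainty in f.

5.55%

∂f/∂d_o = (d_i/(d_o+d_i))² = 0.147;  ∂f/∂d_i = (d_o/(d_o+d_i))² = 0.380
δf = √((∂f/∂d_o · δd_o)² + (∂f/∂d_i · δd_i)²) = √(0.445 + 1.05) = 1.22 cm
f = 22.00 cm, so δf/f = 1.22/22.00 = 0.0555.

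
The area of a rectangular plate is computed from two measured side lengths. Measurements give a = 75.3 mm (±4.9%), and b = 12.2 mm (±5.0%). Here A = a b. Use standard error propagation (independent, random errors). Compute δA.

64.3 mm^2

Relative error in a monomial: (δA/A)² = Σ (nᵢ · δxᵢ/xᵢ)².
  (1·δa/a)² = (1×0.0490)² = 0.00240;  (1·δb/b)² = (1×0.0500)² = 0.00250
δA/A = √(0.00490) = 0.0700
A = 919 mm^2, so δA = 0.0700 × 919 = 64.3 mm^2.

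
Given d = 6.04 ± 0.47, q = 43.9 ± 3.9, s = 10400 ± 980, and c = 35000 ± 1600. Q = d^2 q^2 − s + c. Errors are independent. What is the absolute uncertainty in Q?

Let p = d^2·q^2 = 70300. δp/p = √((2·δd/d)² + (2·δq/q)²) = √(0.0242 + 0.0316) = 0.236, so δp = 16600.
Q = p − s + c: δQ = √(δp² + δs² + δc²) = √(2.76e+08 + 9.6e+05 + 2.56e+06) = 16700

16700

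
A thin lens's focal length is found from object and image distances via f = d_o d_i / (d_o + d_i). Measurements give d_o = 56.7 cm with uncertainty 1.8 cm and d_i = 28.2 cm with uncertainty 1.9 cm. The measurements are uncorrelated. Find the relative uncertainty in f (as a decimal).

0.0462

∂f/∂d_o = (d_i/(d_o+d_i))² = 0.110;  ∂f/∂d_i = (d_o/(d_o+d_i))² = 0.446
δf = √((∂f/∂d_o · δd_o)² + (∂f/∂d_i · δd_i)²) = √(0.0394 + 0.718) = 0.870 cm
f = 18.8 cm, so δf/f = 0.870/18.8 = 0.0462.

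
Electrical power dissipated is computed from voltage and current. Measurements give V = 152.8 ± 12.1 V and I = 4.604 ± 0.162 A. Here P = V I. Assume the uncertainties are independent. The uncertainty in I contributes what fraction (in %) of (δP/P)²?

16.5%

(δP/P)² = (1·δV/V)² + (1·δI/I)²
  V term: (1×0.0792)² = 0.00627
  I term: (1×0.0352)² = 0.00124
Total = 0.00751. Share from I = 0.00124/0.00751 = 0.165.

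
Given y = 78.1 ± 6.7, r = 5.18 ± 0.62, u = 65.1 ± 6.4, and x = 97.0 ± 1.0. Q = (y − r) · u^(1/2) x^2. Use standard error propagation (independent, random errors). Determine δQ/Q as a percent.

Let w = y − r = 72.9. δw = √(δy² + δr²) = √(44.9 + 0.384) = 6.73, so δw/w = 0.0923.
Q is then a monomial in w, u, x:
δQ/Q = √((δw/w)² + (½·δu/u)² + (2·δx/x)²) = √(0.00851 + 0.00242 + 0.000425) = 0.107

10.7%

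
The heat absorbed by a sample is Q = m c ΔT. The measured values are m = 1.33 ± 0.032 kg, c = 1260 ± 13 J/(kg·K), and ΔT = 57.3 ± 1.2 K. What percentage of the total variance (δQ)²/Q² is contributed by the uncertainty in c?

9.47%

(δQ/Q)² = (1·δm/m)² + (1·δc/c)² + (1·δΔT/ΔT)²
  m term: (1×0.0241)² = 0.000579
  c term: (1×0.0103)² = 0.000106
  ΔT term: (1×0.0209)² = 0.000439
Total = 0.00112. Share from c = 0.000106/0.00112 = 0.0947.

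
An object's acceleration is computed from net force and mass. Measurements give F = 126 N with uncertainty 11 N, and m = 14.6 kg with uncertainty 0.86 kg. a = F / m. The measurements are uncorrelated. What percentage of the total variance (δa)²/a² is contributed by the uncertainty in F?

68.7%

(δa/a)² = (1·δF/F)² + (-1·δm/m)²
  F term: (1×0.0873)² = 0.00762
  m term: (-1×0.0589)² = 0.00347
Total = 0.0111. Share from F = 0.00762/0.0111 = 0.687.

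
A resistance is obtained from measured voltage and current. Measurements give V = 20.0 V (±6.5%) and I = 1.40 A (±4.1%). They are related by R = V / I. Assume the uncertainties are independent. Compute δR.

Since R is a product/quotient, work with relative uncertainties:
  (1·δV/V)² = (1×0.0650)² = 0.00423;  (-1·δI/I)² = (-1×0.0410)² = 0.00168
δR/R = √(0.00591) = 0.0769
R = 14.3 Ω, so δR = 0.0769 × 14.3 = 1.10 Ω.

1.10 Ω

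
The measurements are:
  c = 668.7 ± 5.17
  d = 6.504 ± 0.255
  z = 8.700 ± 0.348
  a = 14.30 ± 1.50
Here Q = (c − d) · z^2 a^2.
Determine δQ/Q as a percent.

22.5%

Let u = c − d = 662.2. δu = √(δc² + δd²) = √(26.7 + 0.0650) = 5.18, so δu/u = 0.00782.
Q is then a monomial in u, z, a:
δQ/Q = √((δu/u)² + (2·δz/z)² + (2·δa/a)²) = √(6.11e-05 + 0.00640 + 0.0440) = 0.225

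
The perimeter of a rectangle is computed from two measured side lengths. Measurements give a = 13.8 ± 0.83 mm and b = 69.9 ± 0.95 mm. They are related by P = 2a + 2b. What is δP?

2.52 mm

Sums and differences: (δP)² = Σ (cᵢ δxᵢ)².
  (2·δa)² = 2.76;  (2·δb)² = 3.61
δP = √(6.37) = 2.52 mm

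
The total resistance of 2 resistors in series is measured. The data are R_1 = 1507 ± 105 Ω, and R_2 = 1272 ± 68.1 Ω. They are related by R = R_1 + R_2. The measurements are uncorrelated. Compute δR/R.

Absolute uncertainties add in quadrature for a linear combination:
  (δR_1)² = 11000;  (δR_2)² = 4640
δR = √(15700) = 125 Ω
R = 2779 Ω, so δR/R = 125/2779 = 0.0450.

0.0450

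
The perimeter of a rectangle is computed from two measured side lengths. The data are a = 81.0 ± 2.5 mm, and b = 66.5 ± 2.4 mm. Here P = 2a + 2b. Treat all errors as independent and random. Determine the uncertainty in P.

6.93 mm

Each term contributes (cᵢ δxᵢ)² to (δP)²:
  (2·δa)² = 25.0;  (2·δb)² = 23.0
δP = √(48.0) = 6.93 mm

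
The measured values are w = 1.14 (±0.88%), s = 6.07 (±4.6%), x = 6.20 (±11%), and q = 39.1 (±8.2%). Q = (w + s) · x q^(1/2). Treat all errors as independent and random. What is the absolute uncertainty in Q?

Let u = w + s = 7.21. δu = √(δw² + δs²) = √(0.000101 + 0.0780) = 0.279, so δu/u = 0.0388.
Q is then a monomial in u, x, q:
δQ/Q = √((δu/u)² + (1·δx/x)² + (½·δq/q)²) = √(0.00150 + 0.0121 + 0.00168) = 0.124
Q = 280, so δQ = 0.124 × 280 = 34.6.

34.6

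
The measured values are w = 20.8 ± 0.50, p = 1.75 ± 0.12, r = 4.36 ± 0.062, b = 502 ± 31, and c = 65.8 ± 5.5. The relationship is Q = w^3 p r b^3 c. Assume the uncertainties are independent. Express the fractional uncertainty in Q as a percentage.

For a monomial Q ∝ w^3, p, r, b^3, c, fractional errors add in quadrature:
  (3·δw/w)² = (3×0.0240)² = 0.00520;  (1·δp/p)² = (1×0.0686)² = 0.00470;  (1·δr/r)² = (1×0.0142)² = 0.000202;  (3·δb/b)² = (3×0.0618)² = 0.0343;  (1·δc/c)² = (1×0.0836)² = 0.00699
δQ/Q = √(0.0514) = 0.227

22.7%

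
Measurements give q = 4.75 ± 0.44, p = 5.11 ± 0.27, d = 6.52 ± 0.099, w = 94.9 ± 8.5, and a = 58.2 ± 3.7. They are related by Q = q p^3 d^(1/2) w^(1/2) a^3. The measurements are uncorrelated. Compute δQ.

Each factor contributes (exponent × relative error)² to (δQ/Q)²:
  (1·δq/q)² = (1×0.0926)² = 0.00858;  (3·δp/p)² = (3×0.0528)² = 0.0251;  (½·δd/d)² = (0.5×0.0152)² = 5.76e-05;  (½·δw/w)² = (0.5×0.0896)² = 0.00201;  (3·δa/a)² = (3×0.0636)² = 0.0364
δQ/Q = √(0.0721) = 0.269
Q = 3.11e+09, so δQ = 0.269 × 3.11e+09 = 8.35e+08.

8.35e+08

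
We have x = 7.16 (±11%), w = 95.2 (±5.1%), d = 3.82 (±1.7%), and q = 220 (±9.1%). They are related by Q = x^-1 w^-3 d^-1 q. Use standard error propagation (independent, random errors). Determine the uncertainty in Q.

1.96e-06

Relative error in a monomial: (δQ/Q)² = Σ (nᵢ · δxᵢ/xᵢ)².
  (-1·δx/x)² = (-1×0.110)² = 0.0121;  (-3·δw/w)² = (-3×0.0510)² = 0.0234;  (-1·δd/d)² = (-1×0.0170)² = 0.000289;  (1·δq/q)² = (1×0.0910)² = 0.00828
δQ/Q = √(0.0441) = 0.210
Q = 9.32e-06, so δQ = 0.210 × 9.32e-06 = 1.96e-06.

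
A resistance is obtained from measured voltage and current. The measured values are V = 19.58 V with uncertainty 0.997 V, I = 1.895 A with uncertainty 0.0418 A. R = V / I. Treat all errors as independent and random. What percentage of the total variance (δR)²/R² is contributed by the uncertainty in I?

(δR/R)² = (1·δV/V)² + (-1·δI/I)²
  V term: (1×0.0509)² = 0.00259
  I term: (-1×0.0221)² = 0.000487
Total = 0.00308. Share from I = 0.000487/0.00308 = 0.158.

15.8%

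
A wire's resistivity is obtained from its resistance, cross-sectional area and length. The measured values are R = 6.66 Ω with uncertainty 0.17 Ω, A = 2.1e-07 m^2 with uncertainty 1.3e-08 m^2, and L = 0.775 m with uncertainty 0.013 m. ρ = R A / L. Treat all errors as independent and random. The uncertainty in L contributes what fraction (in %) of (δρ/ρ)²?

(δρ/ρ)² = (1·δR/R)² + (1·δA/A)² + (-1·δL/L)²
  R term: (1×0.0255)² = 0.000652
  A term: (1×0.0619)² = 0.00383
  L term: (-1×0.0168)² = 0.000281
Total = 0.00477. Share from L = 0.000281/0.00477 = 0.0590.

5.90%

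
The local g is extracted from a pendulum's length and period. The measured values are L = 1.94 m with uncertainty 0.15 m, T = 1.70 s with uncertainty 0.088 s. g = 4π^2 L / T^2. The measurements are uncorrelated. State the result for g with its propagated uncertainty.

26.5 ± 3.42 m/s^2

For a monomial g ∝ L, T^-2, fractional errors add in quadrature:
  (1·δL/L)² = (1×0.0773)² = 0.00598;  (-2·δT/T)² = (-2×0.0518)² = 0.0107
δg/g = √(0.0167) = 0.129
g = 26.5 m/s^2, so δg = 0.129 × 26.5 = 3.42 m/s^2.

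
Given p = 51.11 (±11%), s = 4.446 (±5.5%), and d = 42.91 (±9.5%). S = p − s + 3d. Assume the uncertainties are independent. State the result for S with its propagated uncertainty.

For a sum/difference, combine absolute errors in quadrature:
  (δp)² = 31.6;  (δs)² = 0.0598;  (3·δd)² = 150
δS = √(181) = 13.5
S = 175.4.

175.4 ± 13.5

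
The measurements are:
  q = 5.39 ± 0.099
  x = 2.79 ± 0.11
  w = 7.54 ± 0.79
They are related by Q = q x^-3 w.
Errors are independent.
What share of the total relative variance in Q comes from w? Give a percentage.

43.4%

(δQ/Q)² = (1·δq/q)² + (-3·δx/x)² + (1·δw/w)²
  q term: (1×0.0184)² = 0.000337
  x term: (-3×0.0394)² = 0.0140
  w term: (1×0.105)² = 0.0110
Total = 0.0253. Share from w = 0.0110/0.0253 = 0.434.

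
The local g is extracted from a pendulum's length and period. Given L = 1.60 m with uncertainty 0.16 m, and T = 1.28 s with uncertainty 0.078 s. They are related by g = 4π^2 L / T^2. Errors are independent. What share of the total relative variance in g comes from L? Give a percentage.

40.2%

(δg/g)² = (1·δL/L)² + (-2·δT/T)²
  L term: (1×0.100)² = 0.0100
  T term: (-2×0.0609)² = 0.0149
Total = 0.0249. Share from L = 0.0100/0.0249 = 0.402.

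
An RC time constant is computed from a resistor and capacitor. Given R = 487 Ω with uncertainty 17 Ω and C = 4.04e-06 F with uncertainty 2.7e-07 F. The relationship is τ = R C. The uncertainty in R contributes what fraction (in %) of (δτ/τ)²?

21.4%

(δτ/τ)² = (1·δR/R)² + (1·δC/C)²
  R term: (1×0.0349)² = 0.00122
  C term: (1×0.0668)² = 0.00447
Total = 0.00569. Share from R = 0.00122/0.00569 = 0.214.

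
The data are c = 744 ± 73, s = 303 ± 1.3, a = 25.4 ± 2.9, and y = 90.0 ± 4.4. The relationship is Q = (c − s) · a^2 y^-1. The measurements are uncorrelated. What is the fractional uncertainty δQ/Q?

0.286

Let u = c − s = 441. δu = √(δc² + δs²) = √(5330 + 1.69) = 73.0, so δu/u = 0.166.
Q is then a monomial in u, a, y:
δQ/Q = √((δu/u)² + (2·δa/a)² + (-1·δy/y)²) = √(0.0274 + 0.0521 + 0.00239) = 0.286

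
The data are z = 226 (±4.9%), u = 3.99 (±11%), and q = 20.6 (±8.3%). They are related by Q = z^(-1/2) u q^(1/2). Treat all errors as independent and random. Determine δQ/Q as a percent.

Relative error in a monomial: (δQ/Q)² = Σ (nᵢ · δxᵢ/xᵢ)².
  (−½·δz/z)² = (-0.5×0.0490)² = 0.000600;  (1·δu/u)² = (1×0.110)² = 0.0121;  (½·δq/q)² = (0.5×0.0830)² = 0.00172
δQ/Q = √(0.0144) = 0.120

12.0%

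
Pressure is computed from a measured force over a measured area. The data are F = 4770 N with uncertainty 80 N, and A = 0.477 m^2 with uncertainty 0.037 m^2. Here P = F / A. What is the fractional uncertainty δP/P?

P is a product of powers, so relative uncertainties combine in quadrature:
  (1·δF/F)² = (1×0.0168)² = 0.000281;  (-1·δA/A)² = (-1×0.0776)² = 0.00602
δP/P = √(0.00630) = 0.0794

0.0794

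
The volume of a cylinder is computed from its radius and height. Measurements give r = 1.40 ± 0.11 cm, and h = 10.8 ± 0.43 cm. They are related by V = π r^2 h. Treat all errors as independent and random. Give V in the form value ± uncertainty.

66.5 ± 10.8 cm^3

Since V is a product/quotient, work with relative uncertainties:
  (2·δr/r)² = (2×0.0786)² = 0.0247;  (1·δh/h)² = (1×0.0398)² = 0.00159
δV/V = √(0.0263) = 0.162
V = 66.5 cm^3, so δV = 0.162 × 66.5 = 10.8 cm^3.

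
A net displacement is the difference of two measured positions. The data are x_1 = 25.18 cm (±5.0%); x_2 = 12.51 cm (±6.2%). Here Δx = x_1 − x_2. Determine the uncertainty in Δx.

1.48 cm

Each term contributes (cᵢ δxᵢ)² to (δΔx)²:
  (δx_1)² = 1.59;  (δx_2)² = 0.602
δΔx = √(2.19) = 1.48 cm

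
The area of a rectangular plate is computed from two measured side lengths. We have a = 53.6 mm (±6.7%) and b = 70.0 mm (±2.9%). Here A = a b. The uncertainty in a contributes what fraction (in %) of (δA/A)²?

(δA/A)² = (1·δa/a)² + (1·δb/b)²
  a term: (1×0.0670)² = 0.00449
  b term: (1×0.0290)² = 0.000841
Total = 0.00533. Share from a = 0.00449/0.00533 = 0.842.

84.2%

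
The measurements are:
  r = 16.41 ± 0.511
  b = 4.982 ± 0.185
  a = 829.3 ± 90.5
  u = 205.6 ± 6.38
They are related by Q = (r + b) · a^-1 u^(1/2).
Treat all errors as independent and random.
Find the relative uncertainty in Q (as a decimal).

Let w = r + b = 21.39. δw = √(δr² + δb²) = √(0.261 + 0.0342) = 0.543, so δw/w = 0.0254.
Q is then a monomial in w, a, u:
δQ/Q = √((δw/w)² + (-1·δa/a)² + (½·δu/u)²) = √(0.000645 + 0.0119 + 0.000241) = 0.113

0.113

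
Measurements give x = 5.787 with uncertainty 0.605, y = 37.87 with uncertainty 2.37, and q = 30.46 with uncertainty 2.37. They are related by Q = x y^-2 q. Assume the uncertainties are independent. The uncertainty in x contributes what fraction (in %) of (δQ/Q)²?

33.5%

(δQ/Q)² = (1·δx/x)² + (-2·δy/y)² + (1·δq/q)²
  x term: (1×0.105)² = 0.0109
  y term: (-2×0.0626)² = 0.0157
  q term: (1×0.0778)² = 0.00605
Total = 0.0326. Share from x = 0.0109/0.0326 = 0.335.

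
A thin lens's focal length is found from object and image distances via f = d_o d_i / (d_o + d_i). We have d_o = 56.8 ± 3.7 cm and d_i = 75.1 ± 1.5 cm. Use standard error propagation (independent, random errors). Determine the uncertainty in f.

∂f/∂d_o = (d_i/(d_o+d_i))² = 0.324;  ∂f/∂d_i = (d_o/(d_o+d_i))² = 0.185
δf = √((∂f/∂d_o · δd_o)² + (∂f/∂d_i · δd_i)²) = √(1.44 + 0.0774) = 1.23 cm

1.23 cm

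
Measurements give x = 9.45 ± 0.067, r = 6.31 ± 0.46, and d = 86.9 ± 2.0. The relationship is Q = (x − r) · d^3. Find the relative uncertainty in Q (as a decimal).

Let u = x − r = 3.14. δu = √(δx² + δr²) = √(0.00449 + 0.212) = 0.465, so δu/u = 0.148.
Q is then a monomial in u, d:
δQ/Q = √((δu/u)² + (3·δd/d)²) = √(0.0219 + 0.00477) = 0.163

0.163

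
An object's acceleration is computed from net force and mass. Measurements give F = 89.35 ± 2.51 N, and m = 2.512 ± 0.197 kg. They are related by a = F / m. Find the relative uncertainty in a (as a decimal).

For a monomial a ∝ F, m^-1, fractional errors add in quadrature:
  (1·δF/F)² = (1×0.0281)² = 0.000789;  (-1·δm/m)² = (-1×0.0784)² = 0.00615
δa/a = √(0.00694) = 0.0833

0.0833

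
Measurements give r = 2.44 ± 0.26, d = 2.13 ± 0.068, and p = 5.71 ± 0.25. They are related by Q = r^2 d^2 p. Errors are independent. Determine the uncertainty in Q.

35.0

For a monomial Q ∝ r^2, d^2, p, fractional errors add in quadrature:
  (2·δr/r)² = (2×0.107)² = 0.0454;  (2·δd/d)² = (2×0.0319)² = 0.00408;  (1·δp/p)² = (1×0.0438)² = 0.00192
δQ/Q = √(0.0514) = 0.227
Q = 154, so δQ = 0.227 × 154 = 35.0.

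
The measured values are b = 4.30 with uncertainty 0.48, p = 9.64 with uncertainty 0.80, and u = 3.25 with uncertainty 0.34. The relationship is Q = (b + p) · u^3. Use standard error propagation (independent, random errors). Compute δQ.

Let w = b + p = 13.9. δw = √(δb² + δp²) = √(0.230 + 0.640) = 0.933, so δw/w = 0.0669.
Q is then a monomial in w, u:
δQ/Q = √((δw/w)² + (3·δu/u)²) = √(0.00448 + 0.0985) = 0.321
Q = 479, so δQ = 0.321 × 479 = 154.

154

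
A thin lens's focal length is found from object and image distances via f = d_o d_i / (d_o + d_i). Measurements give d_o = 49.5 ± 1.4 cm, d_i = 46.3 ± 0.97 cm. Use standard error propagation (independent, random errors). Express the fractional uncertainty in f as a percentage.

∂f/∂d_o = (d_i/(d_o+d_i))² = 0.234;  ∂f/∂d_i = (d_o/(d_o+d_i))² = 0.267
δf = √((∂f/∂d_o · δd_o)² + (∂f/∂d_i · δd_i)²) = √(0.107 + 0.0671) = 0.417 cm
f = 23.9 cm, so δf/f = 0.417/23.9 = 0.0174.

1.74%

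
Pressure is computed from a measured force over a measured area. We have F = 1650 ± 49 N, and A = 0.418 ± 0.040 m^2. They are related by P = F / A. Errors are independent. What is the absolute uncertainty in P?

396 Pa

Relative error in a monomial: (δP/P)² = Σ (nᵢ · δxᵢ/xᵢ)².
  (1·δF/F)² = (1×0.0297)² = 0.000882;  (-1·δA/A)² = (-1×0.0957)² = 0.00916
δP/P = √(0.0100) = 0.100
P = 3950 Pa, so δP = 0.100 × 3950 = 396 Pa.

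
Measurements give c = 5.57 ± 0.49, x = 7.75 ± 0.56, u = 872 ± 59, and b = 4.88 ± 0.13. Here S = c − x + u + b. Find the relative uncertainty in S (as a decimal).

0.0675

Sums and differences: (δS)² = Σ (cᵢ δxᵢ)².
  (δc)² = 0.240;  (δx)² = 0.314;  (δu)² = 3480;  (δb)² = 0.0169
δS = √(3480) = 59.0
S = 875, so δS/S = 59.0/875 = 0.0675.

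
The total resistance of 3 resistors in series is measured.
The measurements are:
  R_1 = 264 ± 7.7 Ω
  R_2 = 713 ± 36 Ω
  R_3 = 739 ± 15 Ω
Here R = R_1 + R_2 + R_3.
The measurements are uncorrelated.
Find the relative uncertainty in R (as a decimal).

0.0232

Sums and differences: (δR)² = Σ (cᵢ δxᵢ)².
  (δR_1)² = 59.3;  (δR_2)² = 1300;  (δR_3)² = 225
δR = √(1580) = 39.8 Ω
R = 1720 Ω, so δR/R = 39.8/1720 = 0.0232.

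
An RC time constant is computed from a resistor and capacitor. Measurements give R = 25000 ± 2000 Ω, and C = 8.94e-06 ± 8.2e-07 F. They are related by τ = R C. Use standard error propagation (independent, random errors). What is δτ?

0.0272 s

Relative error in a monomial: (δτ/τ)² = Σ (nᵢ · δxᵢ/xᵢ)².
  (1·δR/R)² = (1×0.0800)² = 0.00640;  (1·δC/C)² = (1×0.0917)² = 0.00841
δτ/τ = √(0.0148) = 0.122
τ = 0.224 s, so δτ = 0.122 × 0.224 = 0.0272 s.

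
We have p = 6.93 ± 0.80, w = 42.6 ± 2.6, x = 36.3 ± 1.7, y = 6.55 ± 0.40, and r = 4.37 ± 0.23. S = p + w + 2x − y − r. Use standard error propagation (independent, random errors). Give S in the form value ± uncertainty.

111 ± 4.38

Absolute uncertainties add in quadrature for a linear combination:
  (δp)² = 0.640;  (δw)² = 6.76;  (2·δx)² = 11.6;  (δy)² = 0.160;  (δr)² = 0.0529
δS = √(19.2) = 4.38
S = 111.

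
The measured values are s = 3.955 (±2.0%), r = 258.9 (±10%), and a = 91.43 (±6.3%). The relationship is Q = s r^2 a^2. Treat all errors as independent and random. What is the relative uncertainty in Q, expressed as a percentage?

For a monomial Q ∝ s, r^2, a^2, fractional errors add in quadrature:
  (1·δs/s)² = (1×0.0200)² = 0.000400;  (2·δr/r)² = (2×0.100)² = 0.0400;  (2·δa/a)² = (2×0.0630)² = 0.0159
δQ/Q = √(0.0563) = 0.237

23.7%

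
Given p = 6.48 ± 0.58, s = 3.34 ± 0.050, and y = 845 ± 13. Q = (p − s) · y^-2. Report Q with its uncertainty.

(4.40 ± 0.826) × 10^-6

Let u = p − s = 3.14. δu = √(δp² + δs²) = √(0.336 + 0.00250) = 0.582, so δu/u = 0.185.
Q is then a monomial in u, y:
δQ/Q = √((δu/u)² + (-2·δy/y)²) = √(0.0344 + 0.000947) = 0.188
Q = 4.4e-06, so δQ = 0.188 × 4.4e-06 = 8.26e-07.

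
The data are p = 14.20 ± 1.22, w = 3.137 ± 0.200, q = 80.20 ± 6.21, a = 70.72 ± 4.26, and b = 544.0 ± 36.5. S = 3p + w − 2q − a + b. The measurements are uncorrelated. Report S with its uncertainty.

358.6 ± 39.0

Sums and differences: (δS)² = Σ (cᵢ δxᵢ)².
  (3·δp)² = 13.4;  (δw)² = 0.0400;  (2·δq)² = 154;  (δa)² = 18.1;  (δb)² = 1330
δS = √(1520) = 39.0
S = 358.6.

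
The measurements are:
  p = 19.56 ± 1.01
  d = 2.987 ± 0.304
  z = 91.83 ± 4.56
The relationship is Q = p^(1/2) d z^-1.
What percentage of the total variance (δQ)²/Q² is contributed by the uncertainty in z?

(δQ/Q)² = (½·δp/p)² + (1·δd/d)² + (-1·δz/z)²
  p term: (0.5×0.0516)² = 0.000667
  d term: (1×0.102)² = 0.0104
  z term: (-1×0.0497)² = 0.00247
Total = 0.0135. Share from z = 0.00247/0.0135 = 0.183.

18.3%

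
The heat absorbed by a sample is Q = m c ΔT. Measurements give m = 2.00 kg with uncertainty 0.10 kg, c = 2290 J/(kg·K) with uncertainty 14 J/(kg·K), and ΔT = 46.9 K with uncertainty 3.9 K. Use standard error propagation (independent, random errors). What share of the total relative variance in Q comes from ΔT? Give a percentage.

73.2%

(δQ/Q)² = (1·δm/m)² + (1·δc/c)² + (1·δΔT/ΔT)²
  m term: (1×0.0500)² = 0.00250
  c term: (1×0.00611)² = 3.74e-05
  ΔT term: (1×0.0832)² = 0.00691
Total = 0.00945. Share from ΔT = 0.00691/0.00945 = 0.732.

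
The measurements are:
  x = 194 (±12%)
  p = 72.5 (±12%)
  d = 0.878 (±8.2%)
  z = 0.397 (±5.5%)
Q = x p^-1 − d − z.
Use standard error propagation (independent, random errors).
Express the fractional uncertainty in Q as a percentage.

Let w = x·p^-1 = 2.68. δw/w = √((1·δx/x)² + (-1·δp/p)²) = √(0.0144 + 0.0144) = 0.170, so δw = 0.454.
Q = w − d − z: δQ = √(δw² + δd² + δz²) = √(0.206 + 0.00518 + 0.000477) = 0.460
Q = 1.40, so δQ/Q = 0.460/1.40 = 0.329.

32.9%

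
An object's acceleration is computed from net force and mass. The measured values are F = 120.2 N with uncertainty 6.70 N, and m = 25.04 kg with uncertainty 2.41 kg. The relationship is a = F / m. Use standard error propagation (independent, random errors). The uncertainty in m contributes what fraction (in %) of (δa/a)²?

74.9%

(δa/a)² = (1·δF/F)² + (-1·δm/m)²
  F term: (1×0.0557)² = 0.00311
  m term: (-1×0.0962)² = 0.00926
Total = 0.0124. Share from m = 0.00926/0.0124 = 0.749.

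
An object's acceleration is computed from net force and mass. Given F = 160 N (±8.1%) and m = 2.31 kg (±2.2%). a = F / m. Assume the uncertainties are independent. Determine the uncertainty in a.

a is a product of powers, so relative uncertainties combine in quadrature:
  (1·δF/F)² = (1×0.0810)² = 0.00656;  (-1·δm/m)² = (-1×0.0220)² = 0.000484
δa/a = √(0.00705) = 0.0839
a = 69.3 m/s^2, so δa = 0.0839 × 69.3 = 5.81 m/s^2.

5.81 m/s^2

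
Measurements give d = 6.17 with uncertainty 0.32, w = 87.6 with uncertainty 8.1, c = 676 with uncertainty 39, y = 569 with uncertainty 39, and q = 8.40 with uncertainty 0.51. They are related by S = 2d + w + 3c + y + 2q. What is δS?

For a sum/difference, combine absolute errors in quadrature:
  (2·δd)² = 0.410;  (δw)² = 65.6;  (3·δc)² = 13700;  (δy)² = 1520;  (2·δq)² = 1.04
δS = √(15300) = 124

124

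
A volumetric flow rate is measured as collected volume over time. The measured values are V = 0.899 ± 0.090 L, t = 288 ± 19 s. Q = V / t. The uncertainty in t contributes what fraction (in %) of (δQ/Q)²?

30.3%

(δQ/Q)² = (1·δV/V)² + (-1·δt/t)²
  V term: (1×0.100)² = 0.0100
  t term: (-1×0.0660)² = 0.00435
Total = 0.0144. Share from t = 0.00435/0.0144 = 0.303.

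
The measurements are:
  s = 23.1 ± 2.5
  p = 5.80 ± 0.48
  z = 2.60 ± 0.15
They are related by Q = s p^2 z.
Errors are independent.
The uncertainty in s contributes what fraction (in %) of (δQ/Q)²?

(δQ/Q)² = (1·δs/s)² + (2·δp/p)² + (1·δz/z)²
  s term: (1×0.108)² = 0.0117
  p term: (2×0.0828)² = 0.0274
  z term: (1×0.0577)² = 0.00333
Total = 0.0424. Share from s = 0.0117/0.0424 = 0.276.

27.6%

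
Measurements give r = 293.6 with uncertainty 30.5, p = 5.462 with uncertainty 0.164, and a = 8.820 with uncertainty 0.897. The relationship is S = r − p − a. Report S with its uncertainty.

279.3 ± 30.5

S is a linear combination, so absolute uncertainties add in quadrature:
  (δr)² = 930;  (δp)² = 0.0269;  (δa)² = 0.805
δS = √(931) = 30.5
S = 279.3.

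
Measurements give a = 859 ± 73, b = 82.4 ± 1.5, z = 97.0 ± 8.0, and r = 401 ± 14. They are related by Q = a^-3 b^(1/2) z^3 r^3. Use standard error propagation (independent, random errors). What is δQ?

For a monomial Q ∝ a^-3, b^(1/2), z^3, r^3, fractional errors add in quadrature:
  (-3·δa/a)² = (-3×0.0850)² = 0.0650;  (½·δb/b)² = (0.5×0.0182)² = 8.28e-05;  (3·δz/z)² = (3×0.0825)² = 0.0612;  (3·δr/r)² = (3×0.0349)² = 0.0110
δQ/Q = √(0.137) = 0.370
Q = 8.43e+05, so δQ = 0.370 × 8.43e+05 = 3.12e+05.

3.12e+05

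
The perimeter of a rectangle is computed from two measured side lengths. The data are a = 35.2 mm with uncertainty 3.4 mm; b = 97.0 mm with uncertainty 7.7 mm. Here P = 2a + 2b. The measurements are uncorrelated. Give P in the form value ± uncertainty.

264 ± 16.8 mm

Absolute uncertainties add in quadrature for a linear combination:
  (2·δa)² = 46.2;  (2·δb)² = 237
δP = √(283) = 16.8 mm
P = 264 mm.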